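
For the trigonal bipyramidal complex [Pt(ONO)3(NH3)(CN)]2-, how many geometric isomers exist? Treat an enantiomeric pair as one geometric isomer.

4

A trigonal bipyramid has two axial and three equatorial sites, which are chemically inequivalent.
There are 4 geometric isomers: NH3 axial, CN axial; NH3 equatorial, CN axial; NH3 axial, CN equatorial; NH3 equatorial, CN equatorial.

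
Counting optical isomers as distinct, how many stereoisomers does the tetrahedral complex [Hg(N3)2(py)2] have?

In a tetrahedral complex all four positions are equivalent and every pair of ligands is adjacent — there is no cis/trans distinction.
Only one geometric arrangement is possible.

1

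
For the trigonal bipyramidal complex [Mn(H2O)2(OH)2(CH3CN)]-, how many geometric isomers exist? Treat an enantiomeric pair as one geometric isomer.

In a trigonal bipyramid the two axial positions differ from the three equatorial ones.
Exhaustive case analysis gives 5 geometric isomers.

5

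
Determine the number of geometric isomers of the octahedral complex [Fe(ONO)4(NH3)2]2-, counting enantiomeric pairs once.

2

The six octahedral sites form three mutually perpendicular trans pairs.
Systematic placement gives 2 geometric isomers: NH3 trans; NH3 cis.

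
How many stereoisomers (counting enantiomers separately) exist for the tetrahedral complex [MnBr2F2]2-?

1

In a tetrahedral complex all four positions are equivalent and every pair of ligands is adjacent — there is no cis/trans distinction.
Only one geometric arrangement is possible.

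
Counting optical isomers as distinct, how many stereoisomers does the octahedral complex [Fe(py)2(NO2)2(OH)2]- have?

6

An octahedron has six vertices in three trans pairs; every non-trans pair is cis.
The distinct arrangements are (5 in all): py trans, NO2 trans, OH trans; py cis, NO2 trans, OH cis; py trans, NO2 cis, OH cis; py cis, NO2 cis, OH cis (chiral); py cis, NO2 cis, OH trans.
One of these lacks any improper symmetry element and so occurs as an enantiomeric pair, giving 5 + 1 = 6 stereoisomers in total.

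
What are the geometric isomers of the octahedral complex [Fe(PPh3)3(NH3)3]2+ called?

fac and mer

An octahedron has six vertices in three trans pairs; every non-trans pair is cis.
Systematic placement gives 2 geometric isomers: PPh3 mer; PPh3 fac.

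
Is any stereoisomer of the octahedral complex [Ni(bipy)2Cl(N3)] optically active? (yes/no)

Each bipy is bidentate and must span two cis positions.
Systematic placement gives 2 geometric isomers: Cl and N3 mutually trans; Cl and N3 mutually cis (chiral).
One of these lacks any improper symmetry element and so occurs as an enantiomeric pair, giving 2 + 1 = 3 stereoisomers in total.

yes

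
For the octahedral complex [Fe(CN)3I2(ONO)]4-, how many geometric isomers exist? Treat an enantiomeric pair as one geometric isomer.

3

The six octahedral sites form three mutually perpendicular trans pairs.
Working through the distinct placements yields 3 geometric isomers: CN mer, I cis; CN mer, I trans; CN fac, I cis.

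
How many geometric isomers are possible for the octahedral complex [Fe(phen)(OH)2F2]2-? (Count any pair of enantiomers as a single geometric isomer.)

3

An octahedron has six vertices in three trans pairs; every non-trans pair is cis.
Each phen is bidentate and must span two cis positions.
Systematic placement gives 3 geometric isomers: OH cis, F trans; OH cis, F cis (chiral); OH trans, F cis.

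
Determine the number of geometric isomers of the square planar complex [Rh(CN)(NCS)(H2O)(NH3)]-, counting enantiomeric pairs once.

There are 3 geometric isomers: (CN/NCS trans, H2O/NH3 trans); (CN/NH3 trans, H2O/NCS trans); (CN/H2O trans, NCS/NH3 trans).

3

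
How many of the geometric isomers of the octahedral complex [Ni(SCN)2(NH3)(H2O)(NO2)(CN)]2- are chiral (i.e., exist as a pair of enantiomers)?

In an octahedral complex each vertex has one trans partner and four cis neighbours.
Systematic enumeration (placing each ligand type in turn and discarding arrangements equivalent by rotation or reflection) gives 9 geometric isomers.
Of these, 6 lack any improper symmetry element and so occur as enantiomeric pairs, giving 9 + 6 = 15 stereoisomers in total.

6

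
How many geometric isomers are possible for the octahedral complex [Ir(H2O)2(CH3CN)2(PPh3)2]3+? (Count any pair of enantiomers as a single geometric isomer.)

An octahedron has six vertices in three trans pairs; every non-trans pair is cis.
The distinct arrangements are (5 in all): H2O trans, CH3CN trans, PPh3 trans; H2O cis, CH3CN trans, PPh3 cis; H2O cis, CH3CN cis, PPh3 trans; H2O cis, CH3CN cis, PPh3 cis (chiral); H2O trans, CH3CN cis, PPh3 cis.

5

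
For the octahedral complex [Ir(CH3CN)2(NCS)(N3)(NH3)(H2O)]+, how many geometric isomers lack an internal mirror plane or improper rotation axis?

6

An octahedron has six vertices in three trans pairs; every non-trans pair is cis.
Exhaustive case analysis gives 9 geometric isomers.
Of these, 6 lack any improper symmetry element and so occur as enantiomeric pairs, giving 9 + 6 = 15 stereoisomers in total.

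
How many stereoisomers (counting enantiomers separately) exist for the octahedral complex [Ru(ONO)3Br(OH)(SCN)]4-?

In an octahedral complex each vertex has one trans partner and four cis neighbours.
Working through the distinct placements yields 4 geometric isomers: ONO mer (3 arrangements); ONO fac (chiral).
One of these lacks any improper symmetry element and so occurs as an enantiomeric pair, giving 4 + 1 = 5 stereoisomers in total.

5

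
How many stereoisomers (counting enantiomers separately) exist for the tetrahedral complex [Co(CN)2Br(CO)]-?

1

In a tetrahedral complex all four positions are equivalent and every pair of ligands is adjacent — there is no cis/trans distinction.
Only one geometric arrangement is possible.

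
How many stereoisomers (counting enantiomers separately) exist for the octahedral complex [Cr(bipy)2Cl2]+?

3

The six octahedral sites form three mutually perpendicular trans pairs.
Each bipy is bidentate and must span two cis positions.
Systematic placement gives 2 geometric isomers: Cl trans; Cl cis (chiral).
One of these lacks any improper symmetry element and so occurs as an enantiomeric pair, giving 2 + 1 = 3 stereoisomers in total.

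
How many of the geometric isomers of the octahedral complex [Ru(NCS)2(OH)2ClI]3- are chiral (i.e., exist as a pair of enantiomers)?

2

In an octahedral complex each vertex has one trans partner and four cis neighbours.
Systematic placement gives 6 geometric isomers: NCS trans, OH trans; NCS cis, OH cis (3 arrangements, 2 chiral); NCS cis, OH trans; NCS trans, OH cis.
Of these, 2 lack any improper symmetry element and so occur as enantiomeric pairs, giving 6 + 2 = 8 stereoisomers in total.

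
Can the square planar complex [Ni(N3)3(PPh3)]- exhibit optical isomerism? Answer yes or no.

In a square planar complex each vertex has one trans partner and two cis neighbours.
Only one geometric arrangement is possible.

no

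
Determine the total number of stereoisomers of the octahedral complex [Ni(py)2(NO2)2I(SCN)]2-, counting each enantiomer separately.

8

There are 6 geometric isomers: py trans, NO2 cis; py cis, NO2 cis (3 arrangements, 2 chiral); py trans, NO2 trans; py cis, NO2 trans.
Of these, 2 lack any improper symmetry element and so occur as enantiomeric pairs, giving 6 + 2 = 8 stereoisomers in total.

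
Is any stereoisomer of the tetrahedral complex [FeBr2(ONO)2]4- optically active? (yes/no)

no

All four vertices of a tetrahedron are equivalent and mutually adjacent, so cis/trans isomerism cannot arise.
Only one geometric arrangement is possible.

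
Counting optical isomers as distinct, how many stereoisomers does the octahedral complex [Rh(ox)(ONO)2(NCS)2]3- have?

4

The six octahedral sites form three mutually perpendicular trans pairs.
Each ox is bidentate and must span two cis positions.
The distinct arrangements are (3 in all): ONO cis, NCS trans; ONO cis, NCS cis (chiral); ONO trans, NCS cis.
One of these lacks any improper symmetry element and so occurs as an enantiomeric pair, giving 3 + 1 = 4 stereoisomers in total.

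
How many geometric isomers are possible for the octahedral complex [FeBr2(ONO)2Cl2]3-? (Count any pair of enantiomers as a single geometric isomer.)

The six octahedral sites form three mutually perpendicular trans pairs.
Systematic placement gives 5 geometric isomers: Br trans, ONO trans, Cl trans; Br trans, ONO cis, Cl cis; Br cis, ONO trans, Cl cis; Br cis, ONO cis, Cl cis (chiral); Br cis, ONO cis, Cl trans.

5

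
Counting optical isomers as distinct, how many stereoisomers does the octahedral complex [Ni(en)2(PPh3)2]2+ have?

3

Each en is bidentate and must span two cis positions.
Systematic placement gives 2 geometric isomers: PPh3 trans; PPh3 cis (chiral).
One of these lacks any improper symmetry element and so occurs as an enantiomeric pair, giving 2 + 1 = 3 stereoisomers in total.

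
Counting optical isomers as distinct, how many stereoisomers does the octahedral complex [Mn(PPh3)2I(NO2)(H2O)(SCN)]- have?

15

The six octahedral sites form three mutually perpendicular trans pairs.
Exhaustive case analysis gives 9 geometric isomers.
Of these, 6 lack any improper symmetry element and so occur as enantiomeric pairs, giving 9 + 6 = 15 stereoisomers in total.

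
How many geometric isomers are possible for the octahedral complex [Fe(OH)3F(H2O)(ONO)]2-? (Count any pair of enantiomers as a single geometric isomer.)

4

The distinct arrangements are (4 in all): OH mer (3 arrangements); OH fac (chiral).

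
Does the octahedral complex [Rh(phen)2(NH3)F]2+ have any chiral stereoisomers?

In an octahedral complex each vertex has one trans partner and four cis neighbours.
Each phen is bidentate and must span two cis positions.
Working through the distinct placements yields 2 geometric isomers: NH3 and F mutually trans; NH3 and F mutually cis (chiral).
One of these lacks any improper symmetry element and so occurs as an enantiomeric pair, giving 2 + 1 = 3 stereoisomers in total.

yes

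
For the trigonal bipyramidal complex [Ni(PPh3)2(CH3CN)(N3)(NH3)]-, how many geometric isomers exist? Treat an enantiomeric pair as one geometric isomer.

7

A trigonal bipyramid has two axial and three equatorial sites, which are chemically inequivalent.
Systematic enumeration (placing each ligand type in turn and discarding arrangements equivalent by rotation or reflection) gives 7 geometric isomers.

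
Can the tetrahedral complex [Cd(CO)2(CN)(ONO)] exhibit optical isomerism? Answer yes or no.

All four vertices of a tetrahedron are equivalent and mutually adjacent, so cis/trans isomerism cannot arise.
Only one geometric arrangement is possible.

no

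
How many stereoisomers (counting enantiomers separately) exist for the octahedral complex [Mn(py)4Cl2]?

2

The distinct arrangements are (2 in all): Cl trans; Cl cis.
Each arrangement has an internal mirror plane or centre of symmetry, so none is chiral.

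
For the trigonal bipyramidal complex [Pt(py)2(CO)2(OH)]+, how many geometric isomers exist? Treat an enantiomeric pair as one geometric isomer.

5

Placing the ligands in turn and identifying arrangements related by rotation or reflection leaves 5 distinct geometric isomers.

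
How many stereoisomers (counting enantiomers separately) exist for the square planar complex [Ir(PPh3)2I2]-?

A square has two trans pairs of vertices; adjacent vertices are cis.
The distinct arrangements are (2 in all): PPh3 cis; PPh3 trans.
Each arrangement has an internal mirror plane or centre of symmetry, so none is chiral.

2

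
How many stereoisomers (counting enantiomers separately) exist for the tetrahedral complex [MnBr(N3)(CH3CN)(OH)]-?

In a tetrahedral complex all four positions are equivalent and every pair of ligands is adjacent — there is no cis/trans distinction.
Only one geometric arrangement is possible; it has no improper symmetry element, so it exists as a pair of enantiomers (2 stereoisomers).

2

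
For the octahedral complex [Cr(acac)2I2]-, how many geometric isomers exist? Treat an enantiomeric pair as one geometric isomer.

2

The six octahedral sites form three mutually perpendicular trans pairs.
Each acac is bidentate and must span two cis positions.
There are 2 geometric isomers: I trans; I cis (chiral).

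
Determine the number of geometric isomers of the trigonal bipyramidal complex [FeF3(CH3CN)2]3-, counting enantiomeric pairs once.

3

A trigonal bipyramid has two axial and three equatorial sites, which are chemically inequivalent.
Working through the distinct placements yields 3 geometric isomers: CH3CN both axial; CH3CN one axial, one equatorial; CH3CN both equatorial.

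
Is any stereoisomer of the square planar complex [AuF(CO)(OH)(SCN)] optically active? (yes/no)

no

In a square planar complex each vertex has one trans partner and two cis neighbours.
The distinct arrangements are (3 in all): (CO/OH trans, F/SCN trans); (CO/SCN trans, F/OH trans); (CO/F trans, OH/SCN trans).
Each arrangement has an internal mirror plane or centre of symmetry, so none is chiral.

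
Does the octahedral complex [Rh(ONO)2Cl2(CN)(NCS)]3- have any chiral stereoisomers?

In an octahedral complex each vertex has one trans partner and four cis neighbours.
Systematic placement gives 6 geometric isomers: ONO trans, Cl cis; ONO cis, Cl cis (3 arrangements, 2 chiral); ONO trans, Cl trans; ONO cis, Cl trans.
Of these, 2 lack any improper symmetry element and so occur as enantiomeric pairs, giving 6 + 2 = 8 stereoisomers in total.

yes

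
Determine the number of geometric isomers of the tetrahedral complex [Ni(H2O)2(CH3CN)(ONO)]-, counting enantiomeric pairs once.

1

All four vertices of a tetrahedron are equivalent and mutually adjacent, so cis/trans isomerism cannot arise.
Only one geometric arrangement is possible.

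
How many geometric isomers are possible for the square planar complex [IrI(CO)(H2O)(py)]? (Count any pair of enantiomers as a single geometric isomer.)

A square has two trans pairs of vertices; adjacent vertices are cis.
The distinct arrangements are (3 in all): (CO/I trans, H2O/py trans); (CO/py trans, H2O/I trans); (CO/H2O trans, I/py trans).

3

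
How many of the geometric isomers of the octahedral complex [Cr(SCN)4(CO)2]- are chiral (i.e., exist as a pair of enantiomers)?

0

There are 2 geometric isomers: CO trans; CO cis.
Each arrangement has an internal mirror plane or centre of symmetry, so none is chiral.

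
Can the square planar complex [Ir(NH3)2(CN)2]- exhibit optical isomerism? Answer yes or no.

no

In a square planar complex each vertex has one trans partner and two cis neighbours.
Systematic placement gives 2 geometric isomers: NH3 cis; NH3 trans.
Each arrangement has an internal mirror plane or centre of symmetry, so none is chiral.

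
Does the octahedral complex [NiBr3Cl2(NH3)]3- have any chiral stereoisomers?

no

In an octahedral complex each vertex has one trans partner and four cis neighbours.
Systematic placement gives 3 geometric isomers: Br mer, Cl cis; Br mer, Cl trans; Br fac, Cl cis.
Each arrangement has an internal mirror plane or centre of symmetry, so none is chiral.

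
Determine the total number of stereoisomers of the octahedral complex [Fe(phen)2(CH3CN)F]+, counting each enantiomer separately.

The six octahedral sites form three mutually perpendicular trans pairs.
Each phen is bidentate and must span two cis positions.
Working through the distinct placements yields 2 geometric isomers: CH3CN and F mutually trans; CH3CN and F mutually cis (chiral).
One of these lacks any improper symmetry element and so occurs as an enantiomeric pair, giving 2 + 1 = 3 stereoisomers in total.

3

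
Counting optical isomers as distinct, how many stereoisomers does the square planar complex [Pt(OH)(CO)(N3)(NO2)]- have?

3

A square has two trans pairs of vertices; adjacent vertices are cis.
Working through the distinct placements yields 3 geometric isomers: (CO/NO2 trans, N3/OH trans); (CO/OH trans, N3/NO2 trans); (CO/N3 trans, NO2/OH trans).
Each arrangement has an internal mirror plane or centre of symmetry, so none is chiral.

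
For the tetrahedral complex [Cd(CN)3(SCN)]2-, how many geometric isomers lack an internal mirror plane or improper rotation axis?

0

In a tetrahedral complex all four positions are equivalent and every pair of ligands is adjacent — there is no cis/trans distinction.
Only one geometric arrangement is possible.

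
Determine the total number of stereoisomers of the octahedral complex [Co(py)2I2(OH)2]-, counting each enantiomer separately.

In an octahedral complex each vertex has one trans partner and four cis neighbours.
Working through the distinct placements yields 5 geometric isomers: py trans, I trans, OH trans; py cis, I trans, OH cis; py trans, I cis, OH cis; py cis, I cis, OH cis (chiral); py cis, I cis, OH trans.
One of these lacks any improper symmetry element and so occurs as an enantiomeric pair, giving 5 + 1 = 6 stereoisomers in total.

6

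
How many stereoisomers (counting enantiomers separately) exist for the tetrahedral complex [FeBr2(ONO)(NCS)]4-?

All four vertices of a tetrahedron are equivalent and mutually adjacent, so cis/trans isomerism cannot arise.
Only one geometric arrangement is possible.

1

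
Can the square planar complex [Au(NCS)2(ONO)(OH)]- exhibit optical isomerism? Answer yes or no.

no

A square has two trans pairs of vertices; adjacent vertices are cis.
The distinct arrangements are (2 in all): NCS cis; NCS trans.
Each arrangement has an internal mirror plane or centre of symmetry, so none is chiral.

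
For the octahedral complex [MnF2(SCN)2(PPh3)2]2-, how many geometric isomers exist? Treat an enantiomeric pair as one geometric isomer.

5

There are 5 geometric isomers: F trans, SCN trans, PPh3 trans; F trans, SCN cis, PPh3 cis; F cis, SCN trans, PPh3 cis; F cis, SCN cis, PPh3 cis (chiral); F cis, SCN cis, PPh3 trans.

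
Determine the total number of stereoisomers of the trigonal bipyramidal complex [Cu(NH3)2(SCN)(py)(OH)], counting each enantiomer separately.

In a trigonal bipyramid the two axial positions differ from the three equatorial ones.
Exhaustive case analysis gives 7 geometric isomers.
Of these, 3 lack any improper symmetry element and so occur as enantiomeric pairs, giving 7 + 3 = 10 stereoisomers in total.

10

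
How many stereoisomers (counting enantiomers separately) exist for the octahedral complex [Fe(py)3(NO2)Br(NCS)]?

5

The six octahedral sites form three mutually perpendicular trans pairs.
Systematic placement gives 4 geometric isomers: py mer (3 arrangements); py fac (chiral).
One of these lacks any improper symmetry element and so occurs as an enantiomeric pair, giving 4 + 1 = 5 stereoisomers in total.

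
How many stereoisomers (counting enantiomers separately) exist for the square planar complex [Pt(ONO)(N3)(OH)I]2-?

3

Working through the distinct placements yields 3 geometric isomers: (I/OH trans, N3/ONO trans); (I/ONO trans, N3/OH trans); (I/N3 trans, OH/ONO trans).
Each arrangement has an internal mirror plane or centre of symmetry, so none is chiral.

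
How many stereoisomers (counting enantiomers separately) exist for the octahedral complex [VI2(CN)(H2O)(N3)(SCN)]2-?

An octahedron has six vertices in three trans pairs; every non-trans pair is cis.
Exhaustive case analysis gives 9 geometric isomers.
Of these, 6 lack any improper symmetry element and so occur as enantiomeric pairs, giving 9 + 6 = 15 stereoisomers in total.

15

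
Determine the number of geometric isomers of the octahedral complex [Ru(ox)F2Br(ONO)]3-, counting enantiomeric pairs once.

4

An octahedron has six vertices in three trans pairs; every non-trans pair is cis.
Each ox is bidentate and must span two cis positions.
The distinct arrangements are (4 in all): F cis (3 arrangements, 2 chiral); F trans.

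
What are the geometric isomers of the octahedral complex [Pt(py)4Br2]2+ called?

In an octahedral complex each vertex has one trans partner and four cis neighbours.
Systematic placement gives 2 geometric isomers: Br trans; Br cis.

cis and trans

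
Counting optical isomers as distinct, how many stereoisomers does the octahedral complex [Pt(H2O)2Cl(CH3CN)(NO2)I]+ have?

Systematic enumeration (placing each ligand type in turn and discarding arrangements equivalent by rotation or reflection) gives 9 geometric isomers.
Of these, 6 lack any improper symmetry element and so occur as enantiomeric pairs, giving 9 + 6 = 15 stereoisomers in total.

15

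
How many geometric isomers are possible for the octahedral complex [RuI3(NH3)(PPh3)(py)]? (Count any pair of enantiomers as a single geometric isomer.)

4

An octahedron has six vertices in three trans pairs; every non-trans pair is cis.
The distinct arrangements are (4 in all): I mer (3 arrangements); I fac (chiral).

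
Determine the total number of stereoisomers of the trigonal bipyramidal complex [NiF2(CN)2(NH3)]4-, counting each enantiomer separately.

A trigonal bipyramid has two axial and three equatorial sites, which are chemically inequivalent.
Systematic enumeration (placing each ligand type in turn and discarding arrangements equivalent by rotation or reflection) gives 5 geometric isomers.
One of these lacks any improper symmetry element and so occurs as an enantiomeric pair, giving 5 + 1 = 6 stereoisomers in total.

6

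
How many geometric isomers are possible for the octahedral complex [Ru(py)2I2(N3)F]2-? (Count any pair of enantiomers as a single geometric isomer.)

There are 6 geometric isomers: py trans, I cis; py cis, I cis (3 arrangements, 2 chiral); py trans, I trans; py cis, I trans.

6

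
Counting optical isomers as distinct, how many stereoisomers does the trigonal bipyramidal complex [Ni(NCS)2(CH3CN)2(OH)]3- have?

6

A trigonal bipyramid has two axial and three equatorial sites, which are chemically inequivalent.
Systematic enumeration (placing each ligand type in turn and discarding arrangements equivalent by rotation or reflection) gives 5 geometric isomers.
One of these lacks any improper symmetry element and so occurs as an enantiomeric pair, giving 5 + 1 = 6 stereoisomers in total.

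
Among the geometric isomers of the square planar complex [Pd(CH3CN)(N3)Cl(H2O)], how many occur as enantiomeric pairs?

0

In a square planar complex each vertex has one trans partner and two cis neighbours.
The distinct arrangements are (3 in all): (CH3CN/H2O trans, Cl/N3 trans); (CH3CN/N3 trans, Cl/H2O trans); (CH3CN/Cl trans, H2O/N3 trans).
Each arrangement has an internal mirror plane or centre of symmetry, so none is chiral.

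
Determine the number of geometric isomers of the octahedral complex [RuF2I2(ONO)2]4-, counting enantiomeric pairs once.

5

In an octahedral complex each vertex has one trans partner and four cis neighbours.
Working through the distinct placements yields 5 geometric isomers: F trans, I trans, ONO trans; F trans, I cis, ONO cis; F cis, I cis, ONO trans; F cis, I cis, ONO cis (chiral); F cis, I trans, ONO cis.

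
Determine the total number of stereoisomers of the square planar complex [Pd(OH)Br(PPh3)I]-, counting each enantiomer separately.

A square has two trans pairs of vertices; adjacent vertices are cis.
Systematic placement gives 3 geometric isomers: (Br/OH trans, I/PPh3 trans); (Br/PPh3 trans, I/OH trans); (Br/I trans, OH/PPh3 trans).
Each arrangement has an internal mirror plane or centre of symmetry, so none is chiral.

3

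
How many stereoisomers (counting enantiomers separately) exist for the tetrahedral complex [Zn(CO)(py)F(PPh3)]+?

In a tetrahedral complex all four positions are equivalent and every pair of ligands is adjacent — there is no cis/trans distinction.
Only one geometric arrangement is possible; it has no improper symmetry element, so it exists as a pair of enantiomers (2 stereoisomers).

2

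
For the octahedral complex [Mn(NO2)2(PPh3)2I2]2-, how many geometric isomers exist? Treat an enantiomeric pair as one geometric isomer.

5

In an octahedral complex each vertex has one trans partner and four cis neighbours.
Systematic placement gives 5 geometric isomers: NO2 trans, PPh3 trans, I trans; NO2 cis, PPh3 cis, I trans; NO2 cis, PPh3 trans, I cis; NO2 cis, PPh3 cis, I cis (chiral); NO2 trans, PPh3 cis, I cis.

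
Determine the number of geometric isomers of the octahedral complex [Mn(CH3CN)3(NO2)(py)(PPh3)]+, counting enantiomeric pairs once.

In an octahedral complex each vertex has one trans partner and four cis neighbours.
There are 4 geometric isomers: CH3CN mer (3 arrangements); CH3CN fac (chiral).

4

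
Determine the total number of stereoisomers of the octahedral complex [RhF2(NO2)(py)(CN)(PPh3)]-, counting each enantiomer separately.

An octahedron has six vertices in three trans pairs; every non-trans pair is cis.
Placing the ligands in turn and identifying arrangements related by rotation or reflection leaves 9 distinct geometric isomers.
Of these, 6 lack any improper symmetry element and so occur as enantiomeric pairs, giving 9 + 6 = 15 stereoisomers in total.

15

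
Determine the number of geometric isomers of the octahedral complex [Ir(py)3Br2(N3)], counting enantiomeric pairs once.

3

Working through the distinct placements yields 3 geometric isomers: py mer, Br trans; py mer, Br cis; py fac, Br cis.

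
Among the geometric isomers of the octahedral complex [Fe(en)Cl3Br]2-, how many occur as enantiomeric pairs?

0

An octahedron has six vertices in three trans pairs; every non-trans pair is cis.
Each en is bidentate and must span two cis positions.
The distinct arrangements are (2 in all): Cl fac; Cl mer.
Each arrangement has an internal mirror plane or centre of symmetry, so none is chiral.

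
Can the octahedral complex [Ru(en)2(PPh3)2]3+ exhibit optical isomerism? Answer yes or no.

Each en is bidentate and must span two cis positions.
The distinct arrangements are (2 in all): PPh3 trans; PPh3 cis (chiral).
One of these lacks any improper symmetry element and so occurs as an enantiomeric pair, giving 2 + 1 = 3 stereoisomers in total.

yes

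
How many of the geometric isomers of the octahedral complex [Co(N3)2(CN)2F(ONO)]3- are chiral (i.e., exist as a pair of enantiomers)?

2

The distinct arrangements are (6 in all): N3 cis, CN trans; N3 trans, CN trans; N3 cis, CN cis (3 arrangements, 2 chiral); N3 trans, CN cis.
Of these, 2 lack any improper symmetry element and so occur as enantiomeric pairs, giving 6 + 2 = 8 stereoisomers in total.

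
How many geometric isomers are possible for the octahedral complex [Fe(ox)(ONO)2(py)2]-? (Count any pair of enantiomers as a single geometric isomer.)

3

The six octahedral sites form three mutually perpendicular trans pairs.
Each ox is bidentate and must span two cis positions.
The distinct arrangements are (3 in all): ONO trans, py cis; ONO cis, py trans; ONO cis, py cis (chiral).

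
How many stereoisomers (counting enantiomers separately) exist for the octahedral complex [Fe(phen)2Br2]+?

Each phen is bidentate and must span two cis positions.
There are 2 geometric isomers: Br trans; Br cis (chiral).
One of these lacks any improper symmetry element and so occurs as an enantiomeric pair, giving 2 + 1 = 3 stereoisomers in total.

3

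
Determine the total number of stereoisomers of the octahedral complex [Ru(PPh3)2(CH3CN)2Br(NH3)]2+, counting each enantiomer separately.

8

The six octahedral sites form three mutually perpendicular trans pairs.
There are 6 geometric isomers: PPh3 trans, CH3CN cis; PPh3 cis, CH3CN cis (3 arrangements, 2 chiral); PPh3 trans, CH3CN trans; PPh3 cis, CH3CN trans.
Of these, 2 lack any improper symmetry element and so occur as enantiomeric pairs, giving 6 + 2 = 8 stereoisomers in total.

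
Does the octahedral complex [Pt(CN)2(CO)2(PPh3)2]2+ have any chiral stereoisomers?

yes

The six octahedral sites form three mutually perpendicular trans pairs.
Systematic placement gives 5 geometric isomers: CN trans, CO trans, PPh3 trans; CN trans, CO cis, PPh3 cis; CN cis, CO cis, PPh3 trans; CN cis, CO cis, PPh3 cis (chiral); CN cis, CO trans, PPh3 cis.
One of these lacks any improper symmetry element and so occurs as an enantiomeric pair, giving 5 + 1 = 6 stereoisomers in total.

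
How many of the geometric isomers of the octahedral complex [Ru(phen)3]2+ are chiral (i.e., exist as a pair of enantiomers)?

1

The six octahedral sites form three mutually perpendicular trans pairs.
Each phen is bidentate and must span two cis positions.
Only one geometric arrangement is possible; it has no improper symmetry element, so it exists as a pair of enantiomers (2 stereoisomers).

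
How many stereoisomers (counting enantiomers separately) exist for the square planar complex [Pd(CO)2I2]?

A square has two trans pairs of vertices; adjacent vertices are cis.
Working through the distinct placements yields 2 geometric isomers: CO cis; CO trans.
Each arrangement has an internal mirror plane or centre of symmetry, so none is chiral.

2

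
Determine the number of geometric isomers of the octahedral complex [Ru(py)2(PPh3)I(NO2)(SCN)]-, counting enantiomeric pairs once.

In an octahedral complex each vertex has one trans partner and four cis neighbours.
Placing the ligands in turn and identifying arrangements related by rotation or reflection leaves 9 distinct geometric isomers.

9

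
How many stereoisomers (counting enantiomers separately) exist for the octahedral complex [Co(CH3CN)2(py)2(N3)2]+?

6

An octahedron has six vertices in three trans pairs; every non-trans pair is cis.
Systematic placement gives 5 geometric isomers: CH3CN trans, py trans, N3 trans; CH3CN trans, py cis, N3 cis; CH3CN cis, py trans, N3 cis; CH3CN cis, py cis, N3 cis (chiral); CH3CN cis, py cis, N3 trans.
One of these lacks any improper symmetry element and so occurs as an enantiomeric pair, giving 5 + 1 = 6 stereoisomers in total.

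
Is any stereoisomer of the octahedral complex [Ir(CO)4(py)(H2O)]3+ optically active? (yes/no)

The six octahedral sites form three mutually perpendicular trans pairs.
The distinct arrangements are (2 in all): py and H2O mutually trans; py and H2O mutually cis.
Each arrangement has an internal mirror plane or centre of symmetry, so none is chiral.

no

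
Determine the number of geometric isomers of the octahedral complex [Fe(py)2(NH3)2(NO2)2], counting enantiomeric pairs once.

5

There are 5 geometric isomers: py trans, NH3 trans, NO2 trans; py cis, NH3 trans, NO2 cis; py trans, NH3 cis, NO2 cis; py cis, NH3 cis, NO2 cis (chiral); py cis, NH3 cis, NO2 trans.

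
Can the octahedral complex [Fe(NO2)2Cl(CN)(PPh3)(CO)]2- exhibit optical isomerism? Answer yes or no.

In an octahedral complex each vertex has one trans partner and four cis neighbours.
Exhaustive case analysis gives 9 geometric isomers.
Of these, 6 lack any improper symmetry element and so occur as enantiomeric pairs, giving 9 + 6 = 15 stereoisomers in total.

yes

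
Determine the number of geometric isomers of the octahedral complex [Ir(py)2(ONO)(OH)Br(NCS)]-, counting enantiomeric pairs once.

Placing the ligands in turn and identifying arrangements related by rotation or reflection leaves 9 distinct geometric isomers.

9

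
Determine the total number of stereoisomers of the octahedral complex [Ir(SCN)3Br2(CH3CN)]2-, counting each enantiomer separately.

3

An octahedron has six vertices in three trans pairs; every non-trans pair is cis.
There are 3 geometric isomers: SCN mer, Br trans; SCN mer, Br cis; SCN fac, Br cis.
Each arrangement has an internal mirror plane or centre of symmetry, so none is chiral.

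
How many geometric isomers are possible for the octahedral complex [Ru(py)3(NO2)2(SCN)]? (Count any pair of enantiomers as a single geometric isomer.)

The distinct arrangements are (3 in all): py mer, NO2 trans; py mer, NO2 cis; py fac, NO2 cis.

3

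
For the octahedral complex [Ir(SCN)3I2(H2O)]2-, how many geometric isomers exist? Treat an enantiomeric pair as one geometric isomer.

3

The distinct arrangements are (3 in all): SCN mer, I cis; SCN mer, I trans; SCN fac, I cis.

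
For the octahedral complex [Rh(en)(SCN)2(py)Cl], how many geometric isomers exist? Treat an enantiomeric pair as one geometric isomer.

4

The six octahedral sites form three mutually perpendicular trans pairs.
Each en is bidentate and must span two cis positions.
Systematic placement gives 4 geometric isomers: SCN cis (3 arrangements, 2 chiral); SCN trans.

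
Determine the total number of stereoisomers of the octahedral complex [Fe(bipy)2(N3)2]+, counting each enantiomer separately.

3

Each bipy is bidentate and must span two cis positions.
Working through the distinct placements yields 2 geometric isomers: N3 trans; N3 cis (chiral).
One of these lacks any improper symmetry element and so occurs as an enantiomeric pair, giving 2 + 1 = 3 stereoisomers in total.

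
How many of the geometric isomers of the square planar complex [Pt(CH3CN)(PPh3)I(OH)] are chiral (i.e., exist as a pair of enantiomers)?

In a square planar complex each vertex has one trans partner and two cis neighbours.
There are 3 geometric isomers: (CH3CN/OH trans, I/PPh3 trans); (CH3CN/PPh3 trans, I/OH trans); (CH3CN/I trans, OH/PPh3 trans).
Each arrangement has an internal mirror plane or centre of symmetry, so none is chiral.

0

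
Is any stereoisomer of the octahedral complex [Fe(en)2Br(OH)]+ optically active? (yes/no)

yes

In an octahedral complex each vertex has one trans partner and four cis neighbours.
Each en is bidentate and must span two cis positions.
There are 2 geometric isomers: Br and OH mutually trans; Br and OH mutually cis (chiral).
One of these lacks any improper symmetry element and so occurs as an enantiomeric pair, giving 2 + 1 = 3 stereoisomers in total.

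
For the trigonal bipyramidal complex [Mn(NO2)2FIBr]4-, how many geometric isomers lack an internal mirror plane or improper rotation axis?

3

Placing the ligands in turn and identifying arrangements related by rotation or reflection leaves 7 distinct geometric isomers.
Of these, 3 lack any improper symmetry element and so occur as enantiomeric pairs, giving 7 + 3 = 10 stereoisomers in total.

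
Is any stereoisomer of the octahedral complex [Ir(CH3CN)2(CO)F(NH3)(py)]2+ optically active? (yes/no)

An octahedron has six vertices in three trans pairs; every non-trans pair is cis.
Systematic enumeration (placing each ligand type in turn and discarding arrangements equivalent by rotation or reflection) gives 9 geometric isomers.
Of these, 6 lack any improper symmetry element and so occur as enantiomeric pairs, giving 9 + 6 = 15 stereoisomers in total.

yes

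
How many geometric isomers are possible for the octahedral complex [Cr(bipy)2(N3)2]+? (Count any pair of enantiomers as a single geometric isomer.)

Each bipy is bidentate and must span two cis positions.
Systematic placement gives 2 geometric isomers: N3 trans; N3 cis (chiral).

2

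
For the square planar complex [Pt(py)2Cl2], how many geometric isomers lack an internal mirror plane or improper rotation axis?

The distinct arrangements are (2 in all): py cis; py trans.
Each arrangement has an internal mirror plane or centre of symmetry, so none is chiral.

0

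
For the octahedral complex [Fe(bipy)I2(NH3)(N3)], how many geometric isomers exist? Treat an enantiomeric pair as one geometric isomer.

In an octahedral complex each vertex has one trans partner and four cis neighbours.
Each bipy is bidentate and must span two cis positions.
The distinct arrangements are (4 in all): I trans; I cis (3 arrangements, 2 chiral).

4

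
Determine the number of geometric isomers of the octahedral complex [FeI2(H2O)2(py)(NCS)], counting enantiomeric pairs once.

6

An octahedron has six vertices in three trans pairs; every non-trans pair is cis.
Working through the distinct placements yields 6 geometric isomers: I trans, H2O trans; I cis, H2O trans; I cis, H2O cis (3 arrangements, 2 chiral); I trans, H2O cis.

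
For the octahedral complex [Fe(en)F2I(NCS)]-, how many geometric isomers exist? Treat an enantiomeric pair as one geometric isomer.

Each en is bidentate and must span two cis positions.
The distinct arrangements are (4 in all): F trans; F cis (3 arrangements, 2 chiral).

4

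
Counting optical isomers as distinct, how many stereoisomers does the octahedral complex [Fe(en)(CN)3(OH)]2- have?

2

The six octahedral sites form three mutually perpendicular trans pairs.
Each en is bidentate and must span two cis positions.
Working through the distinct placements yields 2 geometric isomers: CN mer; CN fac.
Each arrangement has an internal mirror plane or centre of symmetry, so none is chiral.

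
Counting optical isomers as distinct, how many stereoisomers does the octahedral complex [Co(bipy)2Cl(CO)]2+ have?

3

In an octahedral complex each vertex has one trans partner and four cis neighbours.
Each bipy is bidentate and must span two cis positions.
There are 2 geometric isomers: Cl and CO mutually trans; Cl and CO mutually cis (chiral).
One of these lacks any improper symmetry element and so occurs as an enantiomeric pair, giving 2 + 1 = 3 stereoisomers in total.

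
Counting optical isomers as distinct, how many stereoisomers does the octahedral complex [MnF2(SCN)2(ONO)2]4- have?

An octahedron has six vertices in three trans pairs; every non-trans pair is cis.
The distinct arrangements are (5 in all): F trans, SCN trans, ONO trans; F trans, SCN cis, ONO cis; F cis, SCN trans, ONO cis; F cis, SCN cis, ONO cis (chiral); F cis, SCN cis, ONO trans.
One of these lacks any improper symmetry element and so occurs as an enantiomeric pair, giving 5 + 1 = 6 stereoisomers in total.

6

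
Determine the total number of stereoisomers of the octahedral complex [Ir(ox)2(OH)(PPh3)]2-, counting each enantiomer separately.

In an octahedral complex each vertex has one trans partner and four cis neighbours.
Each ox is bidentate and must span two cis positions.
Systematic placement gives 2 geometric isomers: OH and PPh3 mutually trans; OH and PPh3 mutually cis (chiral).
One of these lacks any improper symmetry element and so occurs as an enantiomeric pair, giving 2 + 1 = 3 stereoisomers in total.

3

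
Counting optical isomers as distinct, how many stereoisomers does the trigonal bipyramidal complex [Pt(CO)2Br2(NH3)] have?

A trigonal bipyramid has two axial and three equatorial sites, which are chemically inequivalent.
Systematic enumeration (placing each ligand type in turn and discarding arrangements equivalent by rotation or reflection) gives 5 geometric isomers.
One of these lacks any improper symmetry element and so occurs as an enantiomeric pair, giving 5 + 1 = 6 stereoisomers in total.

6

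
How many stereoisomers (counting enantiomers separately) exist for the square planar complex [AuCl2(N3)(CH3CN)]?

2

In a square planar complex each vertex has one trans partner and two cis neighbours.
There are 2 geometric isomers: Cl cis; Cl trans.
Each arrangement has an internal mirror plane or centre of symmetry, so none is chiral.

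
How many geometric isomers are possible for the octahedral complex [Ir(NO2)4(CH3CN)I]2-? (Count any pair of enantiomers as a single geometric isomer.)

An octahedron has six vertices in three trans pairs; every non-trans pair is cis.
The distinct arrangements are (2 in all): CH3CN and I mutually trans; CH3CN and I mutually cis.

2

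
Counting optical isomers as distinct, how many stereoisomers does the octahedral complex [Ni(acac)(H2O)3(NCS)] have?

2

An octahedron has six vertices in three trans pairs; every non-trans pair is cis.
Each acac is bidentate and must span two cis positions.
Systematic placement gives 2 geometric isomers: H2O mer; H2O fac.
Each arrangement has an internal mirror plane or centre of symmetry, so none is chiral.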